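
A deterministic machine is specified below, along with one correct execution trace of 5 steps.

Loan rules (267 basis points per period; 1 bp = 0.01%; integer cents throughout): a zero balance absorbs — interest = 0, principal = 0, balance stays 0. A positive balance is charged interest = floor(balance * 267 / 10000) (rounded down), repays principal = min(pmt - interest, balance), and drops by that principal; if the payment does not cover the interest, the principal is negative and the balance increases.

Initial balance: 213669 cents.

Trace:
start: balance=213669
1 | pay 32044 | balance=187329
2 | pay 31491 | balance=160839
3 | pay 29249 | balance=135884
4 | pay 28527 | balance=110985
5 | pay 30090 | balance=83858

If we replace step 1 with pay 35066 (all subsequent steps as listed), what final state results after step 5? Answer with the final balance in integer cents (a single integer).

(re-executing from step 1 with the substitution; state before step 1: balance=213669)
1 | pay 35066 | balance=184307
2 | pay 31491 | balance=157736
3 | pay 29249 | balance=132698
4 | pay 28527 | balance=107714
5 | pay 30090 | balance=80499

80499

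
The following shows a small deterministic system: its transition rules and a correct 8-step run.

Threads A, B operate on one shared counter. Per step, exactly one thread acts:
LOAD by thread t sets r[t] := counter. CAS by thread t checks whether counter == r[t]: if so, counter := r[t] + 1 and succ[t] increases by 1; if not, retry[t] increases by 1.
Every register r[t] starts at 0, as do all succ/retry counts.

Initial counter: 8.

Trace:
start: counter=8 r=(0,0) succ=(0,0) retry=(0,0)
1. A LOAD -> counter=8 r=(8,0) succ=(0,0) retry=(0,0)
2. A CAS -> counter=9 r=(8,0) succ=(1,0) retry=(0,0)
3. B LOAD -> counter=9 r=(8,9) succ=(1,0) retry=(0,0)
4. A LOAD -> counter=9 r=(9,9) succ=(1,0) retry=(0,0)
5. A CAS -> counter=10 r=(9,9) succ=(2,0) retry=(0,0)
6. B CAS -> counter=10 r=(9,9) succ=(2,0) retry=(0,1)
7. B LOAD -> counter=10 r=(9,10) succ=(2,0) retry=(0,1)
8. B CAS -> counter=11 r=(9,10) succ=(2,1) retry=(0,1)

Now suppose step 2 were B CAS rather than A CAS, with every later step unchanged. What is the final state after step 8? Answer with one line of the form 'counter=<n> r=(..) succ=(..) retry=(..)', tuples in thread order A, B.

counter=10 r=(8,9) succ=(1,1) retry=(0,2)

(re-executing from step 2 with the substitution; state before step 2: counter=8 r=(8,0) succ=(0,0) retry=(0,0))
2. B CAS -> counter=8 r=(8,0) succ=(0,0) retry=(0,1)
3. B LOAD -> counter=8 r=(8,8) succ=(0,0) retry=(0,1)
4. A LOAD -> counter=8 r=(8,8) succ=(0,0) retry=(0,1)
5. A CAS -> counter=9 r=(8,8) succ=(1,0) retry=(0,1)
6. B CAS -> counter=9 r=(8,8) succ=(1,0) retry=(0,2)
7. B LOAD -> counter=9 r=(8,9) succ=(1,0) retry=(0,2)
8. B CAS -> counter=10 r=(8,9) succ=(1,1) retry=(0,2)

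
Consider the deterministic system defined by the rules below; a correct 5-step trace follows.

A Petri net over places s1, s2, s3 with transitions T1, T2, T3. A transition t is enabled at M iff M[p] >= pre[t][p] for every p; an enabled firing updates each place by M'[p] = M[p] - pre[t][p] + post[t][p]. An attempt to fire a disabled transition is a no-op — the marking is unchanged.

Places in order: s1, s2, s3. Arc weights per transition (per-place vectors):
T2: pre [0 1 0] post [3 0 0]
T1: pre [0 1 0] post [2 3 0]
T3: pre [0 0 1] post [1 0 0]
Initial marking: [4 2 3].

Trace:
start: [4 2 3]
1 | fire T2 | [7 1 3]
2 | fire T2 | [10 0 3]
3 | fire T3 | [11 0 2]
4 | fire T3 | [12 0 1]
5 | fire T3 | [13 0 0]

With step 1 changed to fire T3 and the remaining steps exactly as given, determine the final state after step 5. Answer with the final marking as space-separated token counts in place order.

(re-executing from step 1 with the substitution; state before step 1: [4 2 3])
1 | fire T3 | [5 2 2]
2 | fire T2 | [8 1 2]
3 | fire T3 | [9 1 1]
4 | fire T3 | [10 1 0]
5 | fire T3 | [10 1 0]

10 1 0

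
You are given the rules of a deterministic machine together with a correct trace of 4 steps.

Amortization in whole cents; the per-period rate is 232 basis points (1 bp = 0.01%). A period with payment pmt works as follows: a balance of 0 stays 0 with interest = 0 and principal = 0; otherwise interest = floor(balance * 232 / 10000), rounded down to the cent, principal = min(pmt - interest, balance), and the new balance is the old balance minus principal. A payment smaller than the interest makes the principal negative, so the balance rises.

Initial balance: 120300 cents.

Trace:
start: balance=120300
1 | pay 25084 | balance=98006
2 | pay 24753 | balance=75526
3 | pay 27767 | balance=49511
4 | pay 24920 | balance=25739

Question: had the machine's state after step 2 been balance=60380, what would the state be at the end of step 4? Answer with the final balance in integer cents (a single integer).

state after step 2 := balance=60380
3 | pay 27767 | balance=34013
4 | pay 24920 | balance=9882

9882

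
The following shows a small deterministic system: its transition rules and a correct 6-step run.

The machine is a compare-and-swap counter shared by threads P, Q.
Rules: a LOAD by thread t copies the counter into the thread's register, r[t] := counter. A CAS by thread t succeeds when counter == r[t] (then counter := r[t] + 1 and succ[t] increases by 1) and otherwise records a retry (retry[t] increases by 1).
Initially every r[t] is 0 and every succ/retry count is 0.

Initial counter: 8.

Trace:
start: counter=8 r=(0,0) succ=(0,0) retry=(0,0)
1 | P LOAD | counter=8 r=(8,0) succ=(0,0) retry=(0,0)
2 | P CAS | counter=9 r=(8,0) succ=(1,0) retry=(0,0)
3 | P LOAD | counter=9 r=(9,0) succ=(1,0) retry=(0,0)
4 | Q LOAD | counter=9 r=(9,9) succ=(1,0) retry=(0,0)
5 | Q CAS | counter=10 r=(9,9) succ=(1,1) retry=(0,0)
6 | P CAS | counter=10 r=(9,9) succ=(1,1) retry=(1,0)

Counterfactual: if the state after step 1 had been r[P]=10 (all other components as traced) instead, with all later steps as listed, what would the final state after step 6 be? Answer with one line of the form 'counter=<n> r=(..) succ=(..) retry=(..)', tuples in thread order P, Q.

counter=9 r=(8,8) succ=(0,1) retry=(2,0)

state after step 1 := counter=8 r=(10,0) succ=(0,0) retry=(0,0)
2 | P CAS | counter=8 r=(10,0) succ=(0,0) retry=(1,0)
3 | P LOAD | counter=8 r=(8,0) succ=(0,0) retry=(1,0)
4 | Q LOAD | counter=8 r=(8,8) succ=(0,0) retry=(1,0)
5 | Q CAS | counter=9 r=(8,8) succ=(0,1) retry=(1,0)
6 | P CAS | counter=9 r=(8,8) succ=(0,1) retry=(2,0)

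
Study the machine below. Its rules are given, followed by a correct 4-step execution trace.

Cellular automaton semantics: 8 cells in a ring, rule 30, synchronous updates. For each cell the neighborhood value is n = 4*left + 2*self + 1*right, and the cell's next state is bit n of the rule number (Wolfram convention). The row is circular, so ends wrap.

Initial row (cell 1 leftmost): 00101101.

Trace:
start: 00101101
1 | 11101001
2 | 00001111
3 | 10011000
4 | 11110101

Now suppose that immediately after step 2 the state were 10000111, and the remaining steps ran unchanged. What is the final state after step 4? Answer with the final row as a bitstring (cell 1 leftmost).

state after step 2 := 10000111
3 | 01001100
4 | 11111010

11111010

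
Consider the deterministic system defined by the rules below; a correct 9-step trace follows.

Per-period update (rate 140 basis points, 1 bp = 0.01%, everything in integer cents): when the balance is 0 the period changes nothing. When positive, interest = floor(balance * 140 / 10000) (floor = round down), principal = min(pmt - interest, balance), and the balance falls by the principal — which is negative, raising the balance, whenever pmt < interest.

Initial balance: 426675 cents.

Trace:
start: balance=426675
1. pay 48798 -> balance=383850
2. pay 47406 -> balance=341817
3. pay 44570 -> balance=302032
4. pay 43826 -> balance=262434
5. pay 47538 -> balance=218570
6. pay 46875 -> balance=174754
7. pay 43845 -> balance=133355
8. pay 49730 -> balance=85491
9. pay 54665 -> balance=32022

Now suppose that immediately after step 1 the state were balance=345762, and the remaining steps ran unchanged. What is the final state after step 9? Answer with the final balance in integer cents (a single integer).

state after step 1 := balance=345762
2. pay 47406 -> balance=303196
3. pay 44570 -> balance=262870
4. pay 43826 -> balance=222724
5. pay 47538 -> balance=178304
6. pay 46875 -> balance=133925
7. pay 43845 -> balance=91954
8. pay 49730 -> balance=43511
9. pay 54665 -> balance=0

0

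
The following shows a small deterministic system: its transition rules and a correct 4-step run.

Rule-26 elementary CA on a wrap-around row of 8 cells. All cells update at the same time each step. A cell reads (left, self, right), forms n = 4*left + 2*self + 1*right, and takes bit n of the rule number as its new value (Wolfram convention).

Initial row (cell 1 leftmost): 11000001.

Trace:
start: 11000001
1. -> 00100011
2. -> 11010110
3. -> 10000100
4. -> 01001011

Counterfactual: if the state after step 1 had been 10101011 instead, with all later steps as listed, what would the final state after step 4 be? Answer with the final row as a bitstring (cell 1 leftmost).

state after step 1 := 10101011
2. -> 00000010
3. -> 00000101
4. -> 10001000

10001000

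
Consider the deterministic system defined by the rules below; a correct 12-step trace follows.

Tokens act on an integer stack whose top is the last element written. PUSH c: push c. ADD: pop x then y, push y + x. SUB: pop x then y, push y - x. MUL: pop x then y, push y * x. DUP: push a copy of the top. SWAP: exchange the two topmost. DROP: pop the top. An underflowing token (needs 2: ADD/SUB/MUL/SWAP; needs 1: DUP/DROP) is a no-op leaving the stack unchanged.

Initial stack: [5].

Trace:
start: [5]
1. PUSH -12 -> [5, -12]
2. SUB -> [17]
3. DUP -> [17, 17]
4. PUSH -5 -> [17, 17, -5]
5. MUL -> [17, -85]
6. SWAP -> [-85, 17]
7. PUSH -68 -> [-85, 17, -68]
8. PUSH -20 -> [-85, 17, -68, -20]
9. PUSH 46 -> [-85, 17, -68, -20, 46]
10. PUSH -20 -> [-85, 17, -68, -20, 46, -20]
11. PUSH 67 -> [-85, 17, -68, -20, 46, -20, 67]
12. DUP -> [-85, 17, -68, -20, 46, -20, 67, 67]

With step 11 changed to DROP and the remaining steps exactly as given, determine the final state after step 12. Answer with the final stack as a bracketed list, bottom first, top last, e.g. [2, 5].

[-85, 17, -68, -20, 46, 46]

(re-executing from step 11 with the substitution; state before step 11: [-85, 17, -68, -20, 46, -20])
11. DROP -> [-85, 17, -68, -20, 46]
12. DUP -> [-85, 17, -68, -20, 46, 46]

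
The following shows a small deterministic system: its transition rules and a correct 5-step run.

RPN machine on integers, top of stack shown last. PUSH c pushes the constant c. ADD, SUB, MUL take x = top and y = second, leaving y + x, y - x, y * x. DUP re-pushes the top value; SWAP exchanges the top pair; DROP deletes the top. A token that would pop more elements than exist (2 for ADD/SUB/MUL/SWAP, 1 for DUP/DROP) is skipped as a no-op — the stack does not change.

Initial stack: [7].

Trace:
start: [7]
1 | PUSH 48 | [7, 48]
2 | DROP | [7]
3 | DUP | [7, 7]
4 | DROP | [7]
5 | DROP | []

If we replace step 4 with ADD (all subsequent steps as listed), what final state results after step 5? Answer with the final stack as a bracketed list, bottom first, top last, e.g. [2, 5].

(re-executing from step 4 with the substitution; state before step 4: [7, 7])
4 | ADD | [14]
5 | DROP | []

[]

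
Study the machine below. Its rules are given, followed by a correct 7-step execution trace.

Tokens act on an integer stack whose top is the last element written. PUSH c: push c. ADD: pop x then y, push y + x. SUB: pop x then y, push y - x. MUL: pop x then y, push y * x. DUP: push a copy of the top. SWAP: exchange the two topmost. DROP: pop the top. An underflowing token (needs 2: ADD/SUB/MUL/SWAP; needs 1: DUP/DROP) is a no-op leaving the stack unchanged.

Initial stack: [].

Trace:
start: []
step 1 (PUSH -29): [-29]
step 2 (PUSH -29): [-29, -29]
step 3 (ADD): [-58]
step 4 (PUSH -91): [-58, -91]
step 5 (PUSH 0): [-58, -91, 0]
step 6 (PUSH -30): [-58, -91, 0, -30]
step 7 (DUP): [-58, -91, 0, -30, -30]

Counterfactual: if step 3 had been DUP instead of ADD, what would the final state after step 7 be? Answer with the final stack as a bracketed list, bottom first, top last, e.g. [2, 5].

(re-executing from step 3 with the substitution; state before step 3: [-29, -29])
step 3 (DUP): [-29, -29, -29]
step 4 (PUSH -91): [-29, -29, -29, -91]
step 5 (PUSH 0): [-29, -29, -29, -91, 0]
step 6 (PUSH -30): [-29, -29, -29, -91, 0, -30]
step 7 (DUP): [-29, -29, -29, -91, 0, -30, -30]

[-29, -29, -29, -91, 0, -30, -30]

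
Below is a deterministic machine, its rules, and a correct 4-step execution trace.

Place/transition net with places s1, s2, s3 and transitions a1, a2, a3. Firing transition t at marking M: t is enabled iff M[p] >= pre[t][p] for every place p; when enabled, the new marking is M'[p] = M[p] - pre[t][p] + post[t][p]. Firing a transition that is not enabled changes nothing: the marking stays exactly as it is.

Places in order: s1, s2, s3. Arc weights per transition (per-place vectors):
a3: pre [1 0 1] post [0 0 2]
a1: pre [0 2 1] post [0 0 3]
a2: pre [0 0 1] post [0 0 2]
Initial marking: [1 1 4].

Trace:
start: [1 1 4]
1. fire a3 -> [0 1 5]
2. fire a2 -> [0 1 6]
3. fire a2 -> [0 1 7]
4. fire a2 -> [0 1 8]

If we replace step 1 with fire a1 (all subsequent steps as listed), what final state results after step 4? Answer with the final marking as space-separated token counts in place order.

1 1 7

(re-executing from step 1 with the substitution; state before step 1: [1 1 4])
1. fire a1 -> [1 1 4]
2. fire a2 -> [1 1 5]
3. fire a2 -> [1 1 6]
4. fire a2 -> [1 1 7]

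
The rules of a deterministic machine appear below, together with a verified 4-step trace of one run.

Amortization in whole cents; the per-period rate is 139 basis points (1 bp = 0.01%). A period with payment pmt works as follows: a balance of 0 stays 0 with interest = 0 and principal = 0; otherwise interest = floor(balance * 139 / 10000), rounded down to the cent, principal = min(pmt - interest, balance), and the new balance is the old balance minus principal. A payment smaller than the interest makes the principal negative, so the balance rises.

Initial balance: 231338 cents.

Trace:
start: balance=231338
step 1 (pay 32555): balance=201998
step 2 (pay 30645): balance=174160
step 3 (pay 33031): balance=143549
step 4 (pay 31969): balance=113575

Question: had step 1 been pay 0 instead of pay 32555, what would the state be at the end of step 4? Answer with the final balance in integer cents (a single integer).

147507

(re-executing from step 1 with the substitution; state before step 1: balance=231338)
step 1 (pay 0): balance=234553
step 2 (pay 30645): balance=207168
step 3 (pay 33031): balance=177016
step 4 (pay 31969): balance=147507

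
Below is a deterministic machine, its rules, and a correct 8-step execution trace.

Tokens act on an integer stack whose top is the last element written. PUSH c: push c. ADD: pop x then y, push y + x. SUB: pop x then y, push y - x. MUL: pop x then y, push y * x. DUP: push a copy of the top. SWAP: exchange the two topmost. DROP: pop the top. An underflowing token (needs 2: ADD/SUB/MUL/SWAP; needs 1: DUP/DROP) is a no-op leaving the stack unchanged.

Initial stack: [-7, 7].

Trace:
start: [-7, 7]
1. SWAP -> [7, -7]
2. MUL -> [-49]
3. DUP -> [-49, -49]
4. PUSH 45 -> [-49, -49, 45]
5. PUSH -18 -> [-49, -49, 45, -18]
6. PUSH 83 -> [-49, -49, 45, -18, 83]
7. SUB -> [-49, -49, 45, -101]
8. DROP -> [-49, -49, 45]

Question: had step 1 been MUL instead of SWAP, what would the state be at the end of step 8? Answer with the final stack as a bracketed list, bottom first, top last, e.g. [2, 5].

(re-executing from step 1 with the substitution; state before step 1: [-7, 7])
1. MUL -> [-49]
2. MUL -> [-49]
3. DUP -> [-49, -49]
4. PUSH 45 -> [-49, -49, 45]
5. PUSH -18 -> [-49, -49, 45, -18]
6. PUSH 83 -> [-49, -49, 45, -18, 83]
7. SUB -> [-49, -49, 45, -101]
8. DROP -> [-49, -49, 45]

[-49, -49, 45]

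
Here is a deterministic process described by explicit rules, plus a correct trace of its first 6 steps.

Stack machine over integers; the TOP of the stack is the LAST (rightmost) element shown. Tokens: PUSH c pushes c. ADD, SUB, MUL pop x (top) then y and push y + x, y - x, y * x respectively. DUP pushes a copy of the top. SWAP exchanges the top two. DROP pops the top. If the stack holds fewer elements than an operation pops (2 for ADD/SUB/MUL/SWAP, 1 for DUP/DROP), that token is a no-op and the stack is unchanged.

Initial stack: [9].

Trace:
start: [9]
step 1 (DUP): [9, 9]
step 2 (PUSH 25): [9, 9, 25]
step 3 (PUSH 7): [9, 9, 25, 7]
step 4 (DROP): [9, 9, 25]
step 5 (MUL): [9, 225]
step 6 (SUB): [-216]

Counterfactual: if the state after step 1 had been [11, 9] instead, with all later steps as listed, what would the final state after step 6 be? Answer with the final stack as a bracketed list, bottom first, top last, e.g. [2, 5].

state after step 1 := [11, 9]
step 2 (PUSH 25): [11, 9, 25]
step 3 (PUSH 7): [11, 9, 25, 7]
step 4 (DROP): [11, 9, 25]
step 5 (MUL): [11, 225]
step 6 (SUB): [-214]

[-214]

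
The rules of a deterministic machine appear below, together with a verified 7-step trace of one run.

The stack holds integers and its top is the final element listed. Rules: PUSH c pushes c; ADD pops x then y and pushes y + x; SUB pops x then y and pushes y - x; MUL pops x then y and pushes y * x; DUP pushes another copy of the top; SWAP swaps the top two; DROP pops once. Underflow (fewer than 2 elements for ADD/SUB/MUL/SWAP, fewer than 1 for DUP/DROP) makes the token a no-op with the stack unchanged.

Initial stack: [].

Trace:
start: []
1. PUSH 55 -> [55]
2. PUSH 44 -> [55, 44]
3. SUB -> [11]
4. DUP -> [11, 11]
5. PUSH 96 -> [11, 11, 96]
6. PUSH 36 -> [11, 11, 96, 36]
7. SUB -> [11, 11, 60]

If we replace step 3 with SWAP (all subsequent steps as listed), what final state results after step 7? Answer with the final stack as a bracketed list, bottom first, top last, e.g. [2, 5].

(re-executing from step 3 with the substitution; state before step 3: [55, 44])
3. SWAP -> [44, 55]
4. DUP -> [44, 55, 55]
5. PUSH 96 -> [44, 55, 55, 96]
6. PUSH 36 -> [44, 55, 55, 96, 36]
7. SUB -> [44, 55, 55, 60]

[44, 55, 55, 60]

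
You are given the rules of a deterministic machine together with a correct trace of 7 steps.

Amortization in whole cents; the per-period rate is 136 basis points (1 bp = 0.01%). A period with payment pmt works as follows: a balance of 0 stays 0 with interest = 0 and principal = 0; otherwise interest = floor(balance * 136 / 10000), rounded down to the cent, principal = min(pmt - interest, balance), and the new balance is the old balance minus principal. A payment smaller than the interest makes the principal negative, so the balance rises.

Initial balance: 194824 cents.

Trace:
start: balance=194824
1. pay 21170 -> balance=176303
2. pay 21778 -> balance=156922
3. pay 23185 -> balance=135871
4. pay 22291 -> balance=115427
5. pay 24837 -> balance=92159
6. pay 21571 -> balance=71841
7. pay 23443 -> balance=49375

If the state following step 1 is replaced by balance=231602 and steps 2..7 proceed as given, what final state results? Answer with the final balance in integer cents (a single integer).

state after step 1 := balance=231602
2. pay 21778 -> balance=212973
3. pay 23185 -> balance=192684
4. pay 22291 -> balance=173013
5. pay 24837 -> balance=150528
6. pay 21571 -> balance=131004
7. pay 23443 -> balance=109342

109342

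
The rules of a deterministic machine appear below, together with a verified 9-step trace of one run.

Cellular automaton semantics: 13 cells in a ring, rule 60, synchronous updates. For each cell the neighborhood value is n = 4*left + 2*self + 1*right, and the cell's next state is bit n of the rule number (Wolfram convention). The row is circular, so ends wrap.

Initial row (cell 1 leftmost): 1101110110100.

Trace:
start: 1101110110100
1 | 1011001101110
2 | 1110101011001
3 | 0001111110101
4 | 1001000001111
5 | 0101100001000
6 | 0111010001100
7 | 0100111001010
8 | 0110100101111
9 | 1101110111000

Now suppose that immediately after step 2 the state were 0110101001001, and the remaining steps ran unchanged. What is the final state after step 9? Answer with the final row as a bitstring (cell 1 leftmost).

1100001000111

state after step 2 := 0110101001001
3 | 1101111101101
4 | 0011000011011
5 | 1010100010110
6 | 1111110011101
7 | 0000001010011
8 | 1000001111010
9 | 1100001000111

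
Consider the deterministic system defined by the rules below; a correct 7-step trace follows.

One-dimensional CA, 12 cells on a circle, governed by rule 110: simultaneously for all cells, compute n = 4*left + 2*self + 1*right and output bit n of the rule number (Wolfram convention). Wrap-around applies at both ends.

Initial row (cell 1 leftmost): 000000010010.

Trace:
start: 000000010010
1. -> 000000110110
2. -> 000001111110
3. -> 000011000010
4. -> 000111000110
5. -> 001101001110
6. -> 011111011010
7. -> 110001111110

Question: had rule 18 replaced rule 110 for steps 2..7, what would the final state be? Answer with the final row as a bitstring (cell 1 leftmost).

100010100010

(re-executing steps 2..7 under rule 18; state before step 2: 000000110110)
2. -> 000001000001
3. -> 100010100010
4. -> 010100010100
5. -> 100010100010
6. -> 010100010100
7. -> 100010100010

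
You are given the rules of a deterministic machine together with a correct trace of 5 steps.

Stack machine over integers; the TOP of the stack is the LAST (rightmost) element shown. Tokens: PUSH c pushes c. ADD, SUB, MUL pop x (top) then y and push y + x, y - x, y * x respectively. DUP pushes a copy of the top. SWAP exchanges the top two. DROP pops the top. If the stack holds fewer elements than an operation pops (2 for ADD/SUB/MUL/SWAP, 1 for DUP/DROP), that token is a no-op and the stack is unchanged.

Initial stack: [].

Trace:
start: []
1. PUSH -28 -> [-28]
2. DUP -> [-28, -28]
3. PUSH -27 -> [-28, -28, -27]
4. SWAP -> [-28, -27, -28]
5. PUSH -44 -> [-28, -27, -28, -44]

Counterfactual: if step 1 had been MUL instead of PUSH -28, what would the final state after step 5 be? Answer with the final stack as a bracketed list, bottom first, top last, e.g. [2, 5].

[-27, -44]

(re-executing from step 1 with the substitution; state before step 1: [])
1. MUL -> []
2. DUP -> []
3. PUSH -27 -> [-27]
4. SWAP -> [-27]
5. PUSH -44 -> [-27, -44]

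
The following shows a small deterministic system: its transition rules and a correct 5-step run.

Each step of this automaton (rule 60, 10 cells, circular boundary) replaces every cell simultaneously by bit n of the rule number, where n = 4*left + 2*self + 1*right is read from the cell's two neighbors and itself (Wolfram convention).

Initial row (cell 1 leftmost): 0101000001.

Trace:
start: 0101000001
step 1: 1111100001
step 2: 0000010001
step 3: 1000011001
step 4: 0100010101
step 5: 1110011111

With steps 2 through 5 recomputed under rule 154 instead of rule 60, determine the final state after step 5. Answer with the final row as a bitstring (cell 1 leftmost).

(re-executing steps 2..5 under rule 154; state before step 2: 1111100001)
step 2: 1111010011
step 3: 1110001111
step 4: 1101011111
step 5: 1000011111

1000011111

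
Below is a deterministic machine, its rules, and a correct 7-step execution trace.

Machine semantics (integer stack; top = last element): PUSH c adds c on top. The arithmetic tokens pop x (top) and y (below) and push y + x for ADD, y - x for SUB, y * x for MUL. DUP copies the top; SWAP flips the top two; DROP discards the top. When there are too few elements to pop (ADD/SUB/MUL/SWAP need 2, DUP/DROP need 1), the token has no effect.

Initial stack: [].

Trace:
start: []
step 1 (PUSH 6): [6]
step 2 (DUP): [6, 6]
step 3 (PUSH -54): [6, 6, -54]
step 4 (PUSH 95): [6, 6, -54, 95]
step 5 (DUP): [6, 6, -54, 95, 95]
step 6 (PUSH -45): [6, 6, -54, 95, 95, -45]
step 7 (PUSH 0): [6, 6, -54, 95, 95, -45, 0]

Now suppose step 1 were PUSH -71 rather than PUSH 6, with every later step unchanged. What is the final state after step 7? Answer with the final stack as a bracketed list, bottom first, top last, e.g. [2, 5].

(re-executing from step 1 with the substitution; state before step 1: [])
step 1 (PUSH -71): [-71]
step 2 (DUP): [-71, -71]
step 3 (PUSH -54): [-71, -71, -54]
step 4 (PUSH 95): [-71, -71, -54, 95]
step 5 (DUP): [-71, -71, -54, 95, 95]
step 6 (PUSH -45): [-71, -71, -54, 95, 95, -45]
step 7 (PUSH 0): [-71, -71, -54, 95, 95, -45, 0]

[-71, -71, -54, 95, 95, -45, 0]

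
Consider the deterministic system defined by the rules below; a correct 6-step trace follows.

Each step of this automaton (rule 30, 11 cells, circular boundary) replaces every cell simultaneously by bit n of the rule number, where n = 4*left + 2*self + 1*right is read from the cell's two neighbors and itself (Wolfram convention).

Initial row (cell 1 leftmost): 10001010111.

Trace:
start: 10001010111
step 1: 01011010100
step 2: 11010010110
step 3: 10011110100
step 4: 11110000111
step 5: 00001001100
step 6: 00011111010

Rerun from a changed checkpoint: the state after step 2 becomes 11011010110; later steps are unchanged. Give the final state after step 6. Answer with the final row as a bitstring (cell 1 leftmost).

00000001110

state after step 2 := 11011010110
step 3: 10010010100
step 4: 11111110111
step 5: 00000000100
step 6: 00000001110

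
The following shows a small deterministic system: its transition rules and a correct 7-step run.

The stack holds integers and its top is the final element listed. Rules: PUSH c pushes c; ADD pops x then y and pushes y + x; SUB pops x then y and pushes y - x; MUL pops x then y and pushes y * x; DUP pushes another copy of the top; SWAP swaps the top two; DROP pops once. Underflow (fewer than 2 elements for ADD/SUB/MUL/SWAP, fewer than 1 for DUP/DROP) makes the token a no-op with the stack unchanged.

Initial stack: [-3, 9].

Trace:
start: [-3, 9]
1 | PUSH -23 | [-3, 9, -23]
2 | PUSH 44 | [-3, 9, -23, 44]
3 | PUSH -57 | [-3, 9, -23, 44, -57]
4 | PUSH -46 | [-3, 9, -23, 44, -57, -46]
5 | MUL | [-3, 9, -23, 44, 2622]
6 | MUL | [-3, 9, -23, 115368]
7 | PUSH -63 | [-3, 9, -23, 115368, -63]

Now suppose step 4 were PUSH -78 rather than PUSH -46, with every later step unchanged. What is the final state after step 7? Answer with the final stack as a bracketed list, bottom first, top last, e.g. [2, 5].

(re-executing from step 4 with the substitution; state before step 4: [-3, 9, -23, 44, -57])
4 | PUSH -78 | [-3, 9, -23, 44, -57, -78]
5 | MUL | [-3, 9, -23, 44, 4446]
6 | MUL | [-3, 9, -23, 195624]
7 | PUSH -63 | [-3, 9, -23, 195624, -63]

[-3, 9, -23, 195624, -63]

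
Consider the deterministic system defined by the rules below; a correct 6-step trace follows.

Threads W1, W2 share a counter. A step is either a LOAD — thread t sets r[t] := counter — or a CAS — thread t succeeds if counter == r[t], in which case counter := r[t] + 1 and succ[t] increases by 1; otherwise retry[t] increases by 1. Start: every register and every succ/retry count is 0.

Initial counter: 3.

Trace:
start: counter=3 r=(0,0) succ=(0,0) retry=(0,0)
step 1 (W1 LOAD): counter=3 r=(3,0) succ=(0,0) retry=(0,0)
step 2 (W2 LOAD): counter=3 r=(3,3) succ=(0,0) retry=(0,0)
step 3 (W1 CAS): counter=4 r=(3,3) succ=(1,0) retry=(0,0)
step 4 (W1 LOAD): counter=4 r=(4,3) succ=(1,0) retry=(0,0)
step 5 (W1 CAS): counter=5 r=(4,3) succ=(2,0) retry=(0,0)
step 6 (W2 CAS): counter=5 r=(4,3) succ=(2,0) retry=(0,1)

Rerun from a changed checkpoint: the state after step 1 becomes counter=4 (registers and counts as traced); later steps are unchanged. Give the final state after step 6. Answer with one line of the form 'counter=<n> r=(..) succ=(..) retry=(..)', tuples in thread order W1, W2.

state after step 1 := counter=4 r=(3,0) succ=(0,0) retry=(0,0)
step 2 (W2 LOAD): counter=4 r=(3,4) succ=(0,0) retry=(0,0)
step 3 (W1 CAS): counter=4 r=(3,4) succ=(0,0) retry=(1,0)
step 4 (W1 LOAD): counter=4 r=(4,4) succ=(0,0) retry=(1,0)
step 5 (W1 CAS): counter=5 r=(4,4) succ=(1,0) retry=(1,0)
step 6 (W2 CAS): counter=5 r=(4,4) succ=(1,0) retry=(1,1)

counter=5 r=(4,4) succ=(1,0) retry=(1,1)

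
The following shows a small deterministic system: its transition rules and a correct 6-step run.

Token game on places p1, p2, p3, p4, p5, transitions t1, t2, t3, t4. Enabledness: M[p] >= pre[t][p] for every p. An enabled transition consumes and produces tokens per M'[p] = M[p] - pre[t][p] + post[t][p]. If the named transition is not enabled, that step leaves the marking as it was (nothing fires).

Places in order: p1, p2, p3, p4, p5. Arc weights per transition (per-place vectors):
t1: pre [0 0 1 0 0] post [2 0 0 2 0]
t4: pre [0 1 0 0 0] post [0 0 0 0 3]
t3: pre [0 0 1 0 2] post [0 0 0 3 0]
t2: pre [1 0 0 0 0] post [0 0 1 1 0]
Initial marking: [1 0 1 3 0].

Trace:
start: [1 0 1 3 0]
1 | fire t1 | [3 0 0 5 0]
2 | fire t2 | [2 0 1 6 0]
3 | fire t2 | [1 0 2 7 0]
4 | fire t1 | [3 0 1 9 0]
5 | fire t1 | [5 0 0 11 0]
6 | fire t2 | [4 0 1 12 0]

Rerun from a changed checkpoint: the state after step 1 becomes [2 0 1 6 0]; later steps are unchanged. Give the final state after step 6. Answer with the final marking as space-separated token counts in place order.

state after step 1 := [2 0 1 6 0]
2 | fire t2 | [1 0 2 7 0]
3 | fire t2 | [0 0 3 8 0]
4 | fire t1 | [2 0 2 10 0]
5 | fire t1 | [4 0 1 12 0]
6 | fire t2 | [3 0 2 13 0]

3 0 2 13 0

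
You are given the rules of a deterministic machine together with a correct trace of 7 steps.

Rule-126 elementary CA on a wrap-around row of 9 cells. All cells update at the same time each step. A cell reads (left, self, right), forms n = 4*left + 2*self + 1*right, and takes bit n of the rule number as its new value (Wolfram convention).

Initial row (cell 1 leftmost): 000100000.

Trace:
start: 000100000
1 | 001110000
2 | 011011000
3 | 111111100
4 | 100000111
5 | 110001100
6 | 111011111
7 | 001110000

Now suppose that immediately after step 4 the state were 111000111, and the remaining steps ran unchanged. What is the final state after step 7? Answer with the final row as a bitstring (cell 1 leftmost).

110000011

state after step 4 := 111000111
5 | 001101100
6 | 011111110
7 | 110000011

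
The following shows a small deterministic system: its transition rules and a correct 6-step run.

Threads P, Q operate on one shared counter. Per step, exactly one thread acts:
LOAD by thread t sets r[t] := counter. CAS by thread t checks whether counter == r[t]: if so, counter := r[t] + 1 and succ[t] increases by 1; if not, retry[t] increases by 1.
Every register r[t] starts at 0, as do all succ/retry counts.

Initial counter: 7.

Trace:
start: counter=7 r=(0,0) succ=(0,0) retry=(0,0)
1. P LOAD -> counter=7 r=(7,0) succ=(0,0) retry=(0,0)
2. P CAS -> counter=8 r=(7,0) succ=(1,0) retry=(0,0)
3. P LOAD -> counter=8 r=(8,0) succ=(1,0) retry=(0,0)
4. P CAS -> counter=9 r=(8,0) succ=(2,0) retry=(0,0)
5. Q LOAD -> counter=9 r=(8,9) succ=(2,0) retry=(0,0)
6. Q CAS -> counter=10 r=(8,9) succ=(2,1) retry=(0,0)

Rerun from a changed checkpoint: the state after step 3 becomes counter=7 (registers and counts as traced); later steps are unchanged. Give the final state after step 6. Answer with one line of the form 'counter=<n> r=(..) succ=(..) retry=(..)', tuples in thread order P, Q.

state after step 3 := counter=7 r=(8,0) succ=(1,0) retry=(0,0)
4. P CAS -> counter=7 r=(8,0) succ=(1,0) retry=(1,0)
5. Q LOAD -> counter=7 r=(8,7) succ=(1,0) retry=(1,0)
6. Q CAS -> counter=8 r=(8,7) succ=(1,1) retry=(1,0)

counter=8 r=(8,7) succ=(1,1) retry=(1,0)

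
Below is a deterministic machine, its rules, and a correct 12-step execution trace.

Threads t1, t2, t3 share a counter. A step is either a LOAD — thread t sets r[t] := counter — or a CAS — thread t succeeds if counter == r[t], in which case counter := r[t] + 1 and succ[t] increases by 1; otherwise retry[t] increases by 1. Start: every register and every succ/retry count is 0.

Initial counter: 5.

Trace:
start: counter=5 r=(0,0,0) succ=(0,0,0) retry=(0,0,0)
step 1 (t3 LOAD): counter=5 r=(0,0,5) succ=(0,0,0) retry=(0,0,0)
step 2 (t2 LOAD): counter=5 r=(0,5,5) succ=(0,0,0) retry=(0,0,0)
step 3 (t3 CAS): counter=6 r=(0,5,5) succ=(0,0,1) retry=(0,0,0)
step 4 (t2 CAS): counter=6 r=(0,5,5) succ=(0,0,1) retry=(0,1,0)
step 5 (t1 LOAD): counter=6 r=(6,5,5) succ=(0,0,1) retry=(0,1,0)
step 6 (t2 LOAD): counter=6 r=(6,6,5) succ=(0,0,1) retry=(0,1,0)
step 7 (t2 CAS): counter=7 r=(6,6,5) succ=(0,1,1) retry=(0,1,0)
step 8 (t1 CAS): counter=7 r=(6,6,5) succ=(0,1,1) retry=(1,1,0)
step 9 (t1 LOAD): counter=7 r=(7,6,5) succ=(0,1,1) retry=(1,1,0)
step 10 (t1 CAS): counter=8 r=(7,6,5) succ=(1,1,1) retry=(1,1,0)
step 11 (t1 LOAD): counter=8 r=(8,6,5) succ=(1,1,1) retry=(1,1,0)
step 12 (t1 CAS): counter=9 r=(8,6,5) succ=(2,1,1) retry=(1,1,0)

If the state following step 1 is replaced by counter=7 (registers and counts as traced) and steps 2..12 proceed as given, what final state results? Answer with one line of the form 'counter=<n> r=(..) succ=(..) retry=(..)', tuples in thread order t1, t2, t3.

state after step 1 := counter=7 r=(0,0,5) succ=(0,0,0) retry=(0,0,0)
step 2 (t2 LOAD): counter=7 r=(0,7,5) succ=(0,0,0) retry=(0,0,0)
step 3 (t3 CAS): counter=7 r=(0,7,5) succ=(0,0,0) retry=(0,0,1)
step 4 (t2 CAS): counter=8 r=(0,7,5) succ=(0,1,0) retry=(0,0,1)
step 5 (t1 LOAD): counter=8 r=(8,7,5) succ=(0,1,0) retry=(0,0,1)
step 6 (t2 LOAD): counter=8 r=(8,8,5) succ=(0,1,0) retry=(0,0,1)
step 7 (t2 CAS): counter=9 r=(8,8,5) succ=(0,2,0) retry=(0,0,1)
step 8 (t1 CAS): counter=9 r=(8,8,5) succ=(0,2,0) retry=(1,0,1)
step 9 (t1 LOAD): counter=9 r=(9,8,5) succ=(0,2,0) retry=(1,0,1)
step 10 (t1 CAS): counter=10 r=(9,8,5) succ=(1,2,0) retry=(1,0,1)
step 11 (t1 LOAD): counter=10 r=(10,8,5) succ=(1,2,0) retry=(1,0,1)
step 12 (t1 CAS): counter=11 r=(10,8,5) succ=(2,2,0) retry=(1,0,1)

counter=11 r=(10,8,5) succ=(2,2,0) retry=(1,0,1)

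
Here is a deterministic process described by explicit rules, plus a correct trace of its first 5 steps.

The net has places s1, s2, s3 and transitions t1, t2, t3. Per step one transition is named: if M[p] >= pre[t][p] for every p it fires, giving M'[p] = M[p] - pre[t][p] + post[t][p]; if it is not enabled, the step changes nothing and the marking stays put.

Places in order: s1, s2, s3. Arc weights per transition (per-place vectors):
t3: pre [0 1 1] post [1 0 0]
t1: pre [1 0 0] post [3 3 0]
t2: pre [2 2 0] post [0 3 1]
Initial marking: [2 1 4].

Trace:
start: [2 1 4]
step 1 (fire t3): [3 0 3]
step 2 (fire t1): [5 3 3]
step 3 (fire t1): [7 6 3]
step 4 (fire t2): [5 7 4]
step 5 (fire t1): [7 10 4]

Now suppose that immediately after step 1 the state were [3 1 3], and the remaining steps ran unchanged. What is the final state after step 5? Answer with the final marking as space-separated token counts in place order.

7 11 4

state after step 1 := [3 1 3]
step 2 (fire t1): [5 4 3]
step 3 (fire t1): [7 7 3]
step 4 (fire t2): [5 8 4]
step 5 (fire t1): [7 11 4]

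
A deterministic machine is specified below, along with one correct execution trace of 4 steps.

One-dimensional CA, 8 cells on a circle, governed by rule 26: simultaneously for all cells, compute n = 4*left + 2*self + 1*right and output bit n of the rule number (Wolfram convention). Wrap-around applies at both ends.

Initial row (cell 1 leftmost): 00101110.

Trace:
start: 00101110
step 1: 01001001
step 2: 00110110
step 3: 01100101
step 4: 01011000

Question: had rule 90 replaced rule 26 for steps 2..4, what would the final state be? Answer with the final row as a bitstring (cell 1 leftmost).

(re-executing steps 2..4 under rule 90; state before step 2: 01001001)
step 2: 00110110
step 3: 01110111
step 4: 01010101

01010101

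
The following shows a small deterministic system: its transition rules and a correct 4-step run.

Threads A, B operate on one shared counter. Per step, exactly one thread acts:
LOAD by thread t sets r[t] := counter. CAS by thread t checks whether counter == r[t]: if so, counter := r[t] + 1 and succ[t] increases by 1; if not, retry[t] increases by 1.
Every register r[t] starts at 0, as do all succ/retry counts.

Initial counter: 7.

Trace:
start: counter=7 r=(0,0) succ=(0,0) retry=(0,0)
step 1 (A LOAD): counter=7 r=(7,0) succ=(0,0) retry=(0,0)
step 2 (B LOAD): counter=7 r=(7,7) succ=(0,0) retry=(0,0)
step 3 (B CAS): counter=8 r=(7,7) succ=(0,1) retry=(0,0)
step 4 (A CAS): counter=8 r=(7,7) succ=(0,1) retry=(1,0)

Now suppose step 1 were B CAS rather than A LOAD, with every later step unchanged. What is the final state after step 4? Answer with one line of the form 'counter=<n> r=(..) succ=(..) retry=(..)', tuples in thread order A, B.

counter=8 r=(0,7) succ=(0,1) retry=(1,1)

(re-executing from step 1 with the substitution; state before step 1: counter=7 r=(0,0) succ=(0,0) retry=(0,0))
step 1 (B CAS): counter=7 r=(0,0) succ=(0,0) retry=(0,1)
step 2 (B LOAD): counter=7 r=(0,7) succ=(0,0) retry=(0,1)
step 3 (B CAS): counter=8 r=(0,7) succ=(0,1) retry=(0,1)
step 4 (A CAS): counter=8 r=(0,7) succ=(0,1) retry=(1,1)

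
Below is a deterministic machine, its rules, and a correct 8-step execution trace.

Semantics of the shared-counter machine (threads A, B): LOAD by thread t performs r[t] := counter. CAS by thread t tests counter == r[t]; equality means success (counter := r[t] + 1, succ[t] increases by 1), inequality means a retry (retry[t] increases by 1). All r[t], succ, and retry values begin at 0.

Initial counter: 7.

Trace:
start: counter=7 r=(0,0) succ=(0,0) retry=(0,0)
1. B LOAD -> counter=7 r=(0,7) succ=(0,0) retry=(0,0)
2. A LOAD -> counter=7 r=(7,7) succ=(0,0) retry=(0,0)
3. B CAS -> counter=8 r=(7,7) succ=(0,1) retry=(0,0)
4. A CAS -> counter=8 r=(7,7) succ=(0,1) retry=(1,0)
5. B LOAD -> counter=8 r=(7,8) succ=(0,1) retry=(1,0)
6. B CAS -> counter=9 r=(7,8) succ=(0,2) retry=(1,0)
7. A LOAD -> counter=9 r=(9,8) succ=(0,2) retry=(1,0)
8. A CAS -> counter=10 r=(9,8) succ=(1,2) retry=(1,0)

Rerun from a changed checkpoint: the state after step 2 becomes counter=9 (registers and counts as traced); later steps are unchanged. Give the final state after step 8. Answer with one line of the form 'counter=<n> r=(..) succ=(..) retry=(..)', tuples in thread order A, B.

state after step 2 := counter=9 r=(7,7) succ=(0,0) retry=(0,0)
3. B CAS -> counter=9 r=(7,7) succ=(0,0) retry=(0,1)
4. A CAS -> counter=9 r=(7,7) succ=(0,0) retry=(1,1)
5. B LOAD -> counter=9 r=(7,9) succ=(0,0) retry=(1,1)
6. B CAS -> counter=10 r=(7,9) succ=(0,1) retry=(1,1)
7. A LOAD -> counter=10 r=(10,9) succ=(0,1) retry=(1,1)
8. A CAS -> counter=11 r=(10,9) succ=(1,1) retry=(1,1)

counter=11 r=(10,9) succ=(1,1) retry=(1,1)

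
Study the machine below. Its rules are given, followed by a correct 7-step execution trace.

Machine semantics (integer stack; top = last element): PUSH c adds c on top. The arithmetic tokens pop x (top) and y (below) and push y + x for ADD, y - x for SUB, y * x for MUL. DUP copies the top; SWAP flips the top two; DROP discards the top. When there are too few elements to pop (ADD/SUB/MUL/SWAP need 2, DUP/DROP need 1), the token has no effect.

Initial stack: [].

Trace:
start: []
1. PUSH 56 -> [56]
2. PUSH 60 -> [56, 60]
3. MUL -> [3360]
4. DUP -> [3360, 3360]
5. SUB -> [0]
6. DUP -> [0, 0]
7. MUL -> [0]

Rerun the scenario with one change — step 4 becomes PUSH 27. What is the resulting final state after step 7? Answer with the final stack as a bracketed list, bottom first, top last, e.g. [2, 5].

(re-executing from step 4 with the substitution; state before step 4: [3360])
4. PUSH 27 -> [3360, 27]
5. SUB -> [3333]
6. DUP -> [3333, 3333]
7. MUL -> [11108889]

[11108889]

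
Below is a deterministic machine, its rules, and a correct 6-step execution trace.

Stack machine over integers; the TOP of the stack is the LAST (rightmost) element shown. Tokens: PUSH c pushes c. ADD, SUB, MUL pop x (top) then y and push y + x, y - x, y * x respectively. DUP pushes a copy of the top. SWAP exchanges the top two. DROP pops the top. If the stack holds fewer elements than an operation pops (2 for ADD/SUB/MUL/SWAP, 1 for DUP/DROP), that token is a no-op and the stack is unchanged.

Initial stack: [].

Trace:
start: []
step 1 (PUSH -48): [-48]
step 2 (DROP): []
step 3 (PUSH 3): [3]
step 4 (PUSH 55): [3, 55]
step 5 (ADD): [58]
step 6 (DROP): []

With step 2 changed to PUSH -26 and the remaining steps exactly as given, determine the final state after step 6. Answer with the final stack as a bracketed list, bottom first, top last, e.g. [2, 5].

(re-executing from step 2 with the substitution; state before step 2: [-48])
step 2 (PUSH -26): [-48, -26]
step 3 (PUSH 3): [-48, -26, 3]
step 4 (PUSH 55): [-48, -26, 3, 55]
step 5 (ADD): [-48, -26, 58]
step 6 (DROP): [-48, -26]

[-48, -26]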